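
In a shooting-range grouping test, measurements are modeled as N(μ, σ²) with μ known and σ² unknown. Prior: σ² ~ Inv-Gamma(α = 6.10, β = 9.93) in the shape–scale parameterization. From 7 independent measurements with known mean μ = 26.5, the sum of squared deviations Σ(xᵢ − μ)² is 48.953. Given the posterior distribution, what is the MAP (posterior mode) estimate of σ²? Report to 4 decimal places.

3.2459

With known mean μ and an Inverse-Gamma(α, β) prior on σ², the Normal likelihood is conjugate: posterior is Inv-Gamma(α + n/2, β + Σ(xᵢ−μ)²/2).
Posterior: Inv-Gamma(6.10 + 7/2, 9.93 + 48.953/2) = Inv-Gamma(9.60, 34.4065).
Mode = β/(α+1) = 34.4065/10.60 = 3.2459.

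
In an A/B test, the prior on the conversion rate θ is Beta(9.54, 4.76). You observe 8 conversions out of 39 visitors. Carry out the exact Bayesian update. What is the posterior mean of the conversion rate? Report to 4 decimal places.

The Beta prior is conjugate to a Binomial/Bernoulli likelihood; the update adds successes to α and failures to β.
Posterior: Beta(α+k, β+n−k) = Beta(9.54+8, 4.76+31) = Beta(17.54, 35.76).
Posterior mean = α/(α+β) = 17.54/53.30 = 0.3291.

0.3291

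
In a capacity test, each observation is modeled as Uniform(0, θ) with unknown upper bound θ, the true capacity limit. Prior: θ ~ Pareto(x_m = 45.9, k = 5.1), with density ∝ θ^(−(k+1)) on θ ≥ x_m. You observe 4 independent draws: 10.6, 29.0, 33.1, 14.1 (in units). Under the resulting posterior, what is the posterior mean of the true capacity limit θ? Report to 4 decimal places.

A Pareto(scale x_m, shape k) prior on the upper bound θ of Uniform(0, θ) is conjugate: posterior is Pareto(max(x_m, max xᵢ), k + n).
Sample maximum = 33.1; prior scale x_m = 45.9 → posterior scale = max = 45.9.
Posterior shape = 5.1 + 4 = 9.1.
E[θ|data] = k·x_m/(k−1) = 9.1·45.9/8.1 = 51.5667.

51.5667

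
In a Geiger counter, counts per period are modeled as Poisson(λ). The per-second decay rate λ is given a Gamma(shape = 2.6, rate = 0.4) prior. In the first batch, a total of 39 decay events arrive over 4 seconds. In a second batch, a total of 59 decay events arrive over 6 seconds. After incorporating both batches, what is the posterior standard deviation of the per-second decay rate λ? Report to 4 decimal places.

With a Gamma(shape α, rate β) prior, the Poisson likelihood is conjugate: the posterior is Gamma(α + ΣXᵢ, β + n).
After batch 1: Gamma(α+S, β+n) = Gamma(2.6+39, 0.4+4) = Gamma(41.6, 4.4).
After batch 2: Gamma(α+S, β+n) = Gamma(41.6+59, 4.4+6) = Gamma(100.6, 10.4).
SD = √α/β = √100.6/10.4 = 0.9644.

0.9644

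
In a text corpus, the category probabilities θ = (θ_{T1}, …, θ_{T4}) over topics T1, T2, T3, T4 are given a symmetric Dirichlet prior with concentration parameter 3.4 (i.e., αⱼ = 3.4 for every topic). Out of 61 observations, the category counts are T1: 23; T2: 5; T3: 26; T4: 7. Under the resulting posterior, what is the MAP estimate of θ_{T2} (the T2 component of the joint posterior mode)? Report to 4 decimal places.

The Dirichlet prior is conjugate to the Multinomial likelihood: each posterior αⱼ = prior αⱼ + observed count nⱼ.
Posterior concentration: (26.4, 8.4, 29.4, 10.4), total = 74.6.
Joint mode component: (α_{T2}−1)/(Σα−K) = 7.4/70.6 = 0.1048.

0.1048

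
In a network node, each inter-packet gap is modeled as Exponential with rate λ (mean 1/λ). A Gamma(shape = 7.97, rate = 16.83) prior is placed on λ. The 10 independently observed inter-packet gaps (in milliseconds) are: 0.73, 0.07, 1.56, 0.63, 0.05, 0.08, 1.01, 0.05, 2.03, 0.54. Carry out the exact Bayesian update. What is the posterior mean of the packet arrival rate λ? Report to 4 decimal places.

0.7621

With a Gamma(shape α, rate β) prior on the exponential rate λ, the posterior after n observations with total T = Σxᵢ is Gamma(α+n, β+T).
Sum of observations T = 6.75 milliseconds; n = 10.
Posterior: Gamma(7.97+10, 16.83+6.75) = Gamma(17.97, 23.58).
Posterior mean of λ = α/β = 17.97/23.58 = 0.7621.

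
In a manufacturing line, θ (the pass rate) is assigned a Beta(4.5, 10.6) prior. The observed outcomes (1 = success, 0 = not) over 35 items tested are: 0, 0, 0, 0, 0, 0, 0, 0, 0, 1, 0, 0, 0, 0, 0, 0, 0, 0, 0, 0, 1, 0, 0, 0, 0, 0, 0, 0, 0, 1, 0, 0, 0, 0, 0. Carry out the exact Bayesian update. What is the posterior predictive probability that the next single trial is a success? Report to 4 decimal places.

The Beta prior is conjugate to a Binomial/Bernoulli likelihood; the update adds successes to α and failures to β.
Posterior: Beta(α+k, β+n−k) = Beta(4.5+3, 10.6+32) = Beta(7.5, 42.6).
For a single future Bernoulli trial, P(success | data) = α/(α+β) = 0.1497.

0.1497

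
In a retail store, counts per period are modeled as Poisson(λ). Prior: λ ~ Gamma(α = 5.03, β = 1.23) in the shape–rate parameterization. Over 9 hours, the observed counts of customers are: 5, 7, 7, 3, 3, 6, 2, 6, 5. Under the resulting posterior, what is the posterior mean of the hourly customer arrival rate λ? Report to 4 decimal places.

With a Gamma(shape α, rate β) prior, the Poisson likelihood is conjugate: the posterior is Gamma(α + ΣXᵢ, β + n).
Sum of counts S = 44 over n = 9 hours.
Posterior: Gamma(α+S, β+n) = Gamma(5.03+44, 1.23+9) = Gamma(49.03, 10.23).
Posterior mean = α/β = 49.03/10.23 = 4.7928.

4.7928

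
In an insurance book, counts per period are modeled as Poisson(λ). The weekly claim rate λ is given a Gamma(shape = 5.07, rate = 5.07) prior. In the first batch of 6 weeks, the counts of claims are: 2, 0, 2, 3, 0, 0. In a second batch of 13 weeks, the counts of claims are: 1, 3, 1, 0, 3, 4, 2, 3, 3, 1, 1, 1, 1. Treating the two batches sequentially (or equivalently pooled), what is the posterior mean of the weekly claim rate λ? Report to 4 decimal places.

1.4985

With a Gamma(shape α, rate β) prior, the Poisson likelihood is conjugate: the posterior is Gamma(α + ΣXᵢ, β + n).
Batch 1: sum of counts S = 7 over n = 6 weeks.
After batch 1: Gamma(α+S, β+n) = Gamma(5.07+7, 5.07+6) = Gamma(12.07, 11.07).
Batch 2: sum of counts S = 24 over n = 13 weeks.
After batch 2: Gamma(α+S, β+n) = Gamma(12.07+24, 11.07+13) = Gamma(36.07, 24.07).
Posterior mean = α/β = 36.07/24.07 = 1.4985.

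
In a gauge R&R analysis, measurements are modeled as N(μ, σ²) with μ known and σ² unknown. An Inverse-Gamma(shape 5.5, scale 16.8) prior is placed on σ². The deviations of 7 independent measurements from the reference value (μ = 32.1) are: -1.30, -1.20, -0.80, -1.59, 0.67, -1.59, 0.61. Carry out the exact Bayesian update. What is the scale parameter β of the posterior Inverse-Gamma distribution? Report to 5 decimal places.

With known mean μ and an Inverse-Gamma(α, β) prior on σ², the Normal likelihood is conjugate: posterior is Inv-Gamma(α + n/2, β + Σ(xᵢ−μ)²/2).
Σ(xᵢ−μ)² = (-1.30)² + (-1.20)² + (-0.80)² + (-1.59)² + (0.67)² + (-1.59)² + (0.61)² = 9.6472.
Posterior: Inv-Gamma(5.5 + 7/2, 16.8 + 9.6472/2) = Inv-Gamma(9.00, 21.62360).
Posterior β = 21.62360.

21.62360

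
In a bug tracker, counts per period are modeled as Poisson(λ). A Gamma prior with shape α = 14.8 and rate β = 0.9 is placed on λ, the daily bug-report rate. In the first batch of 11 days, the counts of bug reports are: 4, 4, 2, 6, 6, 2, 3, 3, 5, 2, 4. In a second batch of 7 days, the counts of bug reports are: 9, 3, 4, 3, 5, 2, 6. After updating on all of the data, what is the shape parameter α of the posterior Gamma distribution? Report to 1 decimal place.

With a Gamma(shape α, rate β) prior, the Poisson likelihood is conjugate: the posterior is Gamma(α + ΣXᵢ, β + n).
Batch 1: sum of counts S = 41 over n = 11 days.
After batch 1: Gamma(α+S, β+n) = Gamma(14.8+41, 0.9+11) = Gamma(55.8, 11.9).
Batch 2: sum of counts S = 32 over n = 7 days.
After batch 2: Gamma(α+S, β+n) = Gamma(55.8+32, 11.9+7) = Gamma(87.8, 18.9).
Posterior α = 87.8.

87.8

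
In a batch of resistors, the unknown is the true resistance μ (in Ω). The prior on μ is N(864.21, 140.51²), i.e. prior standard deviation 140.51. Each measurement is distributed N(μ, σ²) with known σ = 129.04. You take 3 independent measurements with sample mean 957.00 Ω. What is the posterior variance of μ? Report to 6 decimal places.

For Normal data with known variance σ², a Normal(μ₀, σ₀²) prior on μ is conjugate. Posterior precision = 1/σ₀² + n/σ²; posterior mean is the precision-weighted average of μ₀ and x̄.
σ₀² = 140.51² = 19743.0601, σ² = 129.04² = 16651.3216; σ² + n·σ₀² = 16651.3216 + 3·19743.0601 = 75880.5019.
Posterior precision = 1/σ₀² + n/σ² = 1/19743.0601 + 3/16651.3216 = (σ² + n·σ₀²)/(σ₀²σ²) = 75880.5019/(19743.0601·16651.3216); posterior variance σₙ² = σ₀²σ²/(σ² + n·σ₀²) = 19743.0601·16651.3216/75880.5019 = 4332.444236.

4332.444236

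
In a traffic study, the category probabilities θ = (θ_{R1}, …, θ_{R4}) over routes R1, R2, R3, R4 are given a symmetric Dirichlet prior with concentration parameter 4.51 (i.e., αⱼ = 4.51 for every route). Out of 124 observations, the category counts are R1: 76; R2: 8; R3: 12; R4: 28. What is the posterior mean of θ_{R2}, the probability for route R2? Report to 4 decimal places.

The Dirichlet prior is conjugate to the Multinomial likelihood: each posterior αⱼ = prior αⱼ + observed count nⱼ.
Posterior concentration: (80.51, 12.51, 16.51, 32.51), total = 142.04.
E[θ_{R2}|data] = α_{R2}/Σα = 12.51/142.04 = 0.0881.

0.0881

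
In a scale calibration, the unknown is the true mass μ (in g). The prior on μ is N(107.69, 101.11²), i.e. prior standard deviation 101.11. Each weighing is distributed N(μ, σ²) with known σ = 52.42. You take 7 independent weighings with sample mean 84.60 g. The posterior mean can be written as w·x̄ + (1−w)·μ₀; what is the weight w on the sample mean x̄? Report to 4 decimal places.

For Normal data with known variance σ², a Normal(μ₀, σ₀²) prior on μ is conjugate. Posterior precision = 1/σ₀² + n/σ²; posterior mean is the precision-weighted average of μ₀ and x̄.
σ₀² = 101.11² = 10223.2321, σ² = 52.42² = 2747.8564. Prior precision 1/σ₀² = 1/10223.2321; data precision n/σ² = 7/2747.8564.
w = (n/σ²)/(1/σ₀² + n/σ²) = n·σ₀²/(σ² + n·σ₀²) = 7·10223.2321/(2747.8564 + 7·10223.2321) = 71562.6247/74310.4811 = 0.9630.

0.9630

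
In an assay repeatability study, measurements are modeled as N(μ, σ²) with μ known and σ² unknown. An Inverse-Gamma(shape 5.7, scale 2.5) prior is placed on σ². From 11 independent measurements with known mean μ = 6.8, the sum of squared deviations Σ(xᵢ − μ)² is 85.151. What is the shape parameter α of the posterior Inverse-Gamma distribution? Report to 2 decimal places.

11.20

With known mean μ and an Inverse-Gamma(α, β) prior on σ², the Normal likelihood is conjugate: posterior is Inv-Gamma(α + n/2, β + Σ(xᵢ−μ)²/2).
Posterior: Inv-Gamma(5.7 + 11/2, 2.5 + 85.151/2) = Inv-Gamma(11.20, 45.0755).
Posterior α = 11.20.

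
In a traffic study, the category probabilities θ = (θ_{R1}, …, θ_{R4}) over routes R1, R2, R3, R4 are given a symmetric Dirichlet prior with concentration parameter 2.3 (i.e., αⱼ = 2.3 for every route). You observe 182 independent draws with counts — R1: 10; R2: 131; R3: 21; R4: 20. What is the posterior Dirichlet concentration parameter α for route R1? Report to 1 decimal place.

The Dirichlet prior is conjugate to the Multinomial likelihood: each posterior αⱼ = prior αⱼ + observed count nⱼ.
Posterior concentration: (12.3, 133.3, 23.3, 22.3), total = 191.2.
α_{R1} = 2.3 + 10 = 12.3.

12.3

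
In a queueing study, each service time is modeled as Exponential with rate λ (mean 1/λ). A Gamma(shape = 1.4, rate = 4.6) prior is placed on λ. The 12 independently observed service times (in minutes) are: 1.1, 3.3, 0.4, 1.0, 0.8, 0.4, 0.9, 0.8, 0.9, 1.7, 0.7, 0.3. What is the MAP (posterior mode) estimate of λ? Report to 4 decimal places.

0.7337

With a Gamma(shape α, rate β) prior on the exponential rate λ, the posterior after n observations with total T = Σxᵢ is Gamma(α+n, β+T).
Sum of observations T = 12.3 minutes; n = 12.
Posterior: Gamma(1.4+12, 4.6+12.3) = Gamma(13.4, 16.9).
Mode = (α−1)/β = 0.7337.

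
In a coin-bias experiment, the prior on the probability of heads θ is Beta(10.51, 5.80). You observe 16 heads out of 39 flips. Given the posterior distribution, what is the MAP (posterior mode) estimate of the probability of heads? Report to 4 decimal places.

0.4785

The Beta prior is conjugate to a Binomial/Bernoulli likelihood; the update adds successes to α and failures to β.
Posterior: Beta(α+k, β+n−k) = Beta(10.51+16, 5.80+23) = Beta(26.51, 28.80).
Mode of Beta(a,b) for a,b>1 is (a−1)/(a+b−2) = 25.51/53.31 = 0.4785.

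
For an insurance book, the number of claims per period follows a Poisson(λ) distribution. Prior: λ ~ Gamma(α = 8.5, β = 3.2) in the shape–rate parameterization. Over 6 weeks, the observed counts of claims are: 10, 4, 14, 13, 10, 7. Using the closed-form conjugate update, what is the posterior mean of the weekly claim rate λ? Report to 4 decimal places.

7.2283

With a Gamma(shape α, rate β) prior, the Poisson likelihood is conjugate: the posterior is Gamma(α + ΣXᵢ, β + n).
Sum of counts S = 58 over n = 6 weeks.
Posterior: Gamma(α+S, β+n) = Gamma(8.5+58, 3.2+6) = Gamma(66.5, 9.2).
Posterior mean = α/β = 66.5/9.2 = 7.2283.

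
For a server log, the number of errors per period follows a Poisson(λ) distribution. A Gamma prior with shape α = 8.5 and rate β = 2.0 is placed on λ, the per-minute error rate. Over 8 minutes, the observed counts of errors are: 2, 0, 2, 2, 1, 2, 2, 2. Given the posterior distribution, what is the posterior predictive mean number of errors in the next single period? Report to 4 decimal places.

With a Gamma(shape α, rate β) prior, the Poisson likelihood is conjugate: the posterior is Gamma(α + ΣXᵢ, β + n).
Sum of counts S = 13 over n = 8 minutes.
Posterior: Gamma(α+S, β+n) = Gamma(8.5+13, 2.0+8) = Gamma(21.5, 10.0).
The predictive distribution for one future period is NegBinom with mean α/β = 2.1500.

2.1500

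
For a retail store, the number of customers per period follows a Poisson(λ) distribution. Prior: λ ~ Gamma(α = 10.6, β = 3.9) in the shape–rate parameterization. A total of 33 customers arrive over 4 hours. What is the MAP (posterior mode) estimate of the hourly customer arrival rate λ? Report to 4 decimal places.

With a Gamma(shape α, rate β) prior, the Poisson likelihood is conjugate: the posterior is Gamma(α + ΣXᵢ, β + n).
Posterior: Gamma(α+S, β+n) = Gamma(10.6+33, 3.9+4) = Gamma(43.6, 7.9).
Mode of Gamma(α,β) for α≥1 is (α−1)/β = 42.6/7.9 = 5.3924.

5.3924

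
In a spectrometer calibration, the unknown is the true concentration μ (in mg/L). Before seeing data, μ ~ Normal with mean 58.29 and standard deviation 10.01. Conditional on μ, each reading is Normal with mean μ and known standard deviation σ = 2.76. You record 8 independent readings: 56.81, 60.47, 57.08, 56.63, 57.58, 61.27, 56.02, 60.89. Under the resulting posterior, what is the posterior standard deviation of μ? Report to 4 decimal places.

0.9712

For Normal data with known variance σ², a Normal(μ₀, σ₀²) prior on μ is conjugate. Posterior precision = 1/σ₀² + n/σ²; posterior mean is the precision-weighted average of μ₀ and x̄.
σ₀² = 10.01² = 100.2001, σ² = 2.76² = 7.6176; σ² + n·σ₀² = 7.6176 + 8·100.2001 = 809.2184.
Posterior precision = 1/σ₀² + n/σ² = 1/100.2001 + 8/7.6176 = (σ² + n·σ₀²)/(σ₀²σ²) = 809.2184/(100.2001·7.6176); posterior variance σₙ² = σ₀²σ²/(σ² + n·σ₀²) = 100.2001·7.6176/809.2184 = 0.943236.
Posterior SD = √σₙ² = √(100.2001·7.6176/809.2184) = 0.9712.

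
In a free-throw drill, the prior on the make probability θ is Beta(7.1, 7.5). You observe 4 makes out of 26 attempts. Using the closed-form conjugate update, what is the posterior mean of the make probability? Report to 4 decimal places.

0.2734

The Beta prior is conjugate to a Binomial/Bernoulli likelihood; the update adds successes to α and failures to β.
Posterior: Beta(α+k, β+n−k) = Beta(7.1+4, 7.5+22) = Beta(11.1, 29.5).
Posterior mean = α/(α+β) = 11.1/40.6 = 0.2734.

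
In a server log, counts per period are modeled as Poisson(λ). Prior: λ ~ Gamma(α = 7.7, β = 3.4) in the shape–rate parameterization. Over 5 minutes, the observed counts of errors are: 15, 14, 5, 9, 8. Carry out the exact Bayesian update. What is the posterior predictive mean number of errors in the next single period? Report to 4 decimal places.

6.9881

With a Gamma(shape α, rate β) prior, the Poisson likelihood is conjugate: the posterior is Gamma(α + ΣXᵢ, β + n).
Sum of counts S = 51 over n = 5 minutes.
Posterior: Gamma(α+S, β+n) = Gamma(7.7+51, 3.4+5) = Gamma(58.7, 8.4).
The predictive distribution for one future period is NegBinom with mean α/β = 6.9881.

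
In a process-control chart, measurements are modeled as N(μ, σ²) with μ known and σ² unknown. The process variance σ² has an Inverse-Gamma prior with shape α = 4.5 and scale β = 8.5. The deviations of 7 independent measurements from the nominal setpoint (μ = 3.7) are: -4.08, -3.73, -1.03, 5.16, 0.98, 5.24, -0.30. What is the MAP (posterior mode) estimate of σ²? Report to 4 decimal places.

With known mean μ and an Inverse-Gamma(α, β) prior on σ², the Normal likelihood is conjugate: posterior is Inv-Gamma(α + n/2, β + Σ(xᵢ−μ)²/2).
Σ(xᵢ−μ)² = (-4.08)² + (-3.73)² + (-1.03)² + (5.16)² + (0.98)² + (5.24)² + (-0.30)² = 86.7538.
Posterior: Inv-Gamma(4.5 + 7/2, 8.5 + 86.7538/2) = Inv-Gamma(8.00, 51.87690).
Mode = β/(α+1) = 51.87690/9.00 = 5.7641.

5.7641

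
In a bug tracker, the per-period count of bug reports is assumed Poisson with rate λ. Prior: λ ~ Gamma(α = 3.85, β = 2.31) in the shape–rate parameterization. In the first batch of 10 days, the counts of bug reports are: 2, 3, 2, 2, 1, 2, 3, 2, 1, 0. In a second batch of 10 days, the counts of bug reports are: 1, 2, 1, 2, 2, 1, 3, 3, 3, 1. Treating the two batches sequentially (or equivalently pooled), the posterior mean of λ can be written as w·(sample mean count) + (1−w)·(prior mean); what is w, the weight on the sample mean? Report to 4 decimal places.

With a Gamma(shape α, rate β) prior, the Poisson likelihood is conjugate: the posterior is Gamma(α + ΣXᵢ, β + n).
Total number of days: n = 10 + 10 = 20.
Posterior mean = (α₀+S)/(β₀+n) = [n/(β₀+n)]·(S/n) + [β₀/(β₀+n)]·(α₀/β₀), so only n and β₀ enter the weight.
Weight on data w = n/(β₀+n) = 20/(2.31+20) = 20/22.31 = 0.8965.

0.8965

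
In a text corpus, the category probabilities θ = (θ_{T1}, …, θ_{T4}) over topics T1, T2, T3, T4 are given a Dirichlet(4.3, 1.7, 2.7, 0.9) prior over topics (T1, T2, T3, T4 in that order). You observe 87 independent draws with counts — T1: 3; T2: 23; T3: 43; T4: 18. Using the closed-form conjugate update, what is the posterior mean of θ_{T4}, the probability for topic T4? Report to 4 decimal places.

The Dirichlet prior is conjugate to the Multinomial likelihood: each posterior αⱼ = prior αⱼ + observed count nⱼ.
Posterior concentration: (7.3, 24.7, 45.7, 18.9), total = 96.6.
E[θ_{T4}|data] = α_{T4}/Σα = 18.9/96.6 = 0.1957.

0.1957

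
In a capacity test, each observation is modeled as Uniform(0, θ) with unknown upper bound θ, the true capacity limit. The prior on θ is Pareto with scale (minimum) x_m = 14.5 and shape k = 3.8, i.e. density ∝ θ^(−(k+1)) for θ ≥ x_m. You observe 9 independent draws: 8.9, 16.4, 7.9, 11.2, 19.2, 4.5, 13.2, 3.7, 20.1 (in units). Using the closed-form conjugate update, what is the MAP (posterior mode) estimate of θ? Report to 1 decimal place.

A Pareto(scale x_m, shape k) prior on the upper bound θ of Uniform(0, θ) is conjugate: posterior is Pareto(max(x_m, max xᵢ), k + n).
Sample maximum = 20.1; prior scale x_m = 14.5 → posterior scale = max = 20.1.
Posterior shape = 3.8 + 9 = 12.8.
The Pareto density is decreasing on [x_m, ∞), so the mode is x_m = 20.1.

20.1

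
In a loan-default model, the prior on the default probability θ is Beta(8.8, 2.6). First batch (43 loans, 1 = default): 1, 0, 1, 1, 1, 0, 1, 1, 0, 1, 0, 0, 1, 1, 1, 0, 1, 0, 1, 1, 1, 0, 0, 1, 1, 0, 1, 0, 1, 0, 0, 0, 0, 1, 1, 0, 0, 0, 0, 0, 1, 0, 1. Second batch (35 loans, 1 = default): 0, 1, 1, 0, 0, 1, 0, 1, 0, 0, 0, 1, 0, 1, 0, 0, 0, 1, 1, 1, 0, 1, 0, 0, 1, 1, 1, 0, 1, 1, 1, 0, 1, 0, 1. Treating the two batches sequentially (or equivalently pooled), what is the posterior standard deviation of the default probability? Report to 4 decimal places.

The Beta prior is conjugate to a Binomial/Bernoulli likelihood; the update adds successes to α and failures to β.
After batch 1: Beta(8.8+22, 2.6+21) = Beta(30.8, 23.6).
After batch 2: Beta(30.8+18, 23.6+17) = Beta(48.8, 40.6).
Var = αβ/((α+β)²(α+β+1)) = 48.8·40.6/(89.4²·90.4) = 0.00274222; SD = √0.00274222 = 0.0524.

0.0524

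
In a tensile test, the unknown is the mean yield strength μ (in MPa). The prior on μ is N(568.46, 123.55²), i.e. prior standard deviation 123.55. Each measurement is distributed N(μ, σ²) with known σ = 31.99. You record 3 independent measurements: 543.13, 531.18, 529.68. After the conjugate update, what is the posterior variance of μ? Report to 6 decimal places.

333.663610

For Normal data with known variance σ², a Normal(μ₀, σ₀²) prior on μ is conjugate. Posterior precision = 1/σ₀² + n/σ²; posterior mean is the precision-weighted average of μ₀ and x̄.
σ₀² = 123.55² = 15264.6025, σ² = 31.99² = 1023.3601; σ² + n·σ₀² = 1023.3601 + 3·15264.6025 = 46817.1676.
Posterior precision = 1/σ₀² + n/σ² = 1/15264.6025 + 3/1023.3601 = (σ² + n·σ₀²)/(σ₀²σ²) = 46817.1676/(15264.6025·1023.3601); posterior variance σₙ² = σ₀²σ²/(σ² + n·σ₀²) = 15264.6025·1023.3601/46817.1676 = 333.663610.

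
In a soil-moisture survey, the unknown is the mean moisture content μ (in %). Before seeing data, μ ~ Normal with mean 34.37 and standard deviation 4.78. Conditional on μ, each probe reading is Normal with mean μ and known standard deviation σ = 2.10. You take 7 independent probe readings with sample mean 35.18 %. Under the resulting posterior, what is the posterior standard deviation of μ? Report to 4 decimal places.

0.7830

For Normal data with known variance σ², a Normal(μ₀, σ₀²) prior on μ is conjugate. Posterior precision = 1/σ₀² + n/σ²; posterior mean is the precision-weighted average of μ₀ and x̄.
σ₀² = 4.78² = 22.8484, σ² = 2.10² = 4.41; σ² + n·σ₀² = 4.41 + 7·22.8484 = 164.3488.
Posterior precision = 1/σ₀² + n/σ² = 1/22.8484 + 7/4.41 = (σ² + n·σ₀²)/(σ₀²σ²) = 164.3488/(22.8484·4.41); posterior variance σₙ² = σ₀²σ²/(σ² + n·σ₀²) = 22.8484·4.41/164.3488 = 0.613095.
Posterior SD = √σₙ² = √(22.8484·4.41/164.3488) = 0.7830.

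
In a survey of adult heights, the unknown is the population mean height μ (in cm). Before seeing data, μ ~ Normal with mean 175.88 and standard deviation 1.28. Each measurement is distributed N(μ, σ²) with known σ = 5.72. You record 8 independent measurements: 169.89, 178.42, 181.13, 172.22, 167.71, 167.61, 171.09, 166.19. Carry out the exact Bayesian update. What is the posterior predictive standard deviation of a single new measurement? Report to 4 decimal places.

5.8214

For Normal data with known variance σ², a Normal(μ₀, σ₀²) prior on μ is conjugate. Posterior precision = 1/σ₀² + n/σ²; posterior mean is the precision-weighted average of μ₀ and x̄.
σ₀² = 1.28² = 1.6384, σ² = 5.72² = 32.7184; σ² + n·σ₀² = 32.7184 + 8·1.6384 = 45.8256.
Posterior precision = 1/σ₀² + n/σ² = 1/1.6384 + 8/32.7184 = (σ² + n·σ₀²)/(σ₀²σ²) = 45.8256/(1.6384·32.7184); posterior variance σₙ² = σ₀²σ²/(σ² + n·σ₀²) = 1.6384·32.7184/45.8256 = 1.169779.
Predictive variance for one new observation = σₙ² + σ² = 1.6384·32.7184/45.8256 + 32.7184 = σ²·(σ₀² + 45.8256)/45.8256 = 32.7184·47.464/45.8256 = 33.888179; SD = √(32.7184·47.464/45.8256) = 5.8214.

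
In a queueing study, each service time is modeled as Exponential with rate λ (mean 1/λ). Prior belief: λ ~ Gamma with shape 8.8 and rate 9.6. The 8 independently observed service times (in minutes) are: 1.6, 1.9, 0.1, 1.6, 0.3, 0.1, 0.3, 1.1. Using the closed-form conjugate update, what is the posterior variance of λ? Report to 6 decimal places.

0.060967

With a Gamma(shape α, rate β) prior on the exponential rate λ, the posterior after n observations with total T = Σxᵢ is Gamma(α+n, β+T).
Sum of observations T = 7.0 minutes; n = 8.
Posterior: Gamma(8.8+8, 9.6+7.0) = Gamma(16.8, 16.6).
Var = α/β² = 0.060967.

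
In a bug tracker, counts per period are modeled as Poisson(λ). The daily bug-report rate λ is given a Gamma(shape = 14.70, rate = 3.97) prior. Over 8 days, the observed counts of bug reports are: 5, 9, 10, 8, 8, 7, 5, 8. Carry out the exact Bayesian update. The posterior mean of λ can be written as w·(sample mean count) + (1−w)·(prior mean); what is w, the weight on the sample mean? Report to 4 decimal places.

0.6683

With a Gamma(shape α, rate β) prior, the Poisson likelihood is conjugate: the posterior is Gamma(α + ΣXᵢ, β + n).
Posterior mean = (α₀+S)/(β₀+n) = [n/(β₀+n)]·(S/n) + [β₀/(β₀+n)]·(α₀/β₀), so only n and β₀ enter the weight.
Weight on data w = n/(β₀+n) = 8/(3.97+8) = 8/11.97 = 0.6683.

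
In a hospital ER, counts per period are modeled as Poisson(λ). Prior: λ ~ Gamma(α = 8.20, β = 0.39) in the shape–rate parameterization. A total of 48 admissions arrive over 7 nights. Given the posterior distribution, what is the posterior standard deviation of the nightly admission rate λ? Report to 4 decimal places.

With a Gamma(shape α, rate β) prior, the Poisson likelihood is conjugate: the posterior is Gamma(α + ΣXᵢ, β + n).
Posterior: Gamma(α+S, β+n) = Gamma(8.20+48, 0.39+7) = Gamma(56.20, 7.39).
SD = √α/β = √56.20/7.39 = 1.0144.

1.0144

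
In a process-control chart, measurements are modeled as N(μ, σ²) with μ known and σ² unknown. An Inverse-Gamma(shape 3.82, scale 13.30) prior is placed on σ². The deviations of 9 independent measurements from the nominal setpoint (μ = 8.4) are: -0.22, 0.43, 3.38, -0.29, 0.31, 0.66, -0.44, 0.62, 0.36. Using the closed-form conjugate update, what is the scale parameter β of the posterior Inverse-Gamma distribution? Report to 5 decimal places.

19.79055

With known mean μ and an Inverse-Gamma(α, β) prior on σ², the Normal likelihood is conjugate: posterior is Inv-Gamma(α + n/2, β + Σ(xᵢ−μ)²/2).
Σ(xᵢ−μ)² = (-0.22)² + (0.43)² + (3.38)² + (-0.29)² + (0.31)² + (0.66)² + (-0.44)² + (0.62)² + (0.36)² = 12.9811.
Posterior: Inv-Gamma(3.82 + 9/2, 13.30 + 12.9811/2) = Inv-Gamma(8.32, 19.79055).
Posterior β = 19.79055.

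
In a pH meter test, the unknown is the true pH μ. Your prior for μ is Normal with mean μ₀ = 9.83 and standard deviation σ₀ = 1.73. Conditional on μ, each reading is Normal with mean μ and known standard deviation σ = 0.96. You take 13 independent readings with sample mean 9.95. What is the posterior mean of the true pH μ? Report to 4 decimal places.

9.9472

For Normal data with known variance σ², a Normal(μ₀, σ₀²) prior on μ is conjugate. Posterior precision = 1/σ₀² + n/σ²; posterior mean is the precision-weighted average of μ₀ and x̄.
n·x̄ = 13·9.95 = 129.35.
σ₀² = 1.73² = 2.9929, σ² = 0.96² = 0.9216; σ² + n·σ₀² = 0.9216 + 13·2.9929 = 39.8293.
Posterior mean = (μ₀/σ₀² + n·x̄/σ²)/(1/σ₀² + n/σ²) = (σ²·μ₀ + σ₀²·n·x̄)/(σ² + n·σ₀²) = (0.9216·9.83 + 2.9929·129.35)/39.8293 = 396.190943/39.8293 = 9.9472.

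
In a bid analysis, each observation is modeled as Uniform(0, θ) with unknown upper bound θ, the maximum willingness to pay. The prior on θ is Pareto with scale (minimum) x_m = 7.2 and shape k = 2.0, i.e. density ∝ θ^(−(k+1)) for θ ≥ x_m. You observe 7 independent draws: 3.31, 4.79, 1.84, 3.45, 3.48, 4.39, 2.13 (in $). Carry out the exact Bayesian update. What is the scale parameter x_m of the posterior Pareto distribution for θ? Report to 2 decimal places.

7.20

A Pareto(scale x_m, shape k) prior on the upper bound θ of Uniform(0, θ) is conjugate: posterior is Pareto(max(x_m, max xᵢ), k + n).
Sample maximum = 4.79; prior scale x_m = 7.2 → posterior scale = max = 7.20.
Posterior shape = 2.0 + 7 = 9.0.
Posterior scale x_m = 7.20.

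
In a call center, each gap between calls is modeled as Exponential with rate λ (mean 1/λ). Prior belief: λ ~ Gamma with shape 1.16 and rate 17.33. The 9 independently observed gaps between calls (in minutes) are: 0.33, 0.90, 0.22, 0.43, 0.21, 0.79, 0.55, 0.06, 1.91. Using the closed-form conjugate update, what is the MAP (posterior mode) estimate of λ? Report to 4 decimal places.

With a Gamma(shape α, rate β) prior on the exponential rate λ, the posterior after n observations with total T = Σxᵢ is Gamma(α+n, β+T).
Sum of observations T = 5.40 minutes; n = 9.
Posterior: Gamma(1.16+9, 17.33+5.40) = Gamma(10.16, 22.73).
Mode = (α−1)/β = 0.4030.

0.4030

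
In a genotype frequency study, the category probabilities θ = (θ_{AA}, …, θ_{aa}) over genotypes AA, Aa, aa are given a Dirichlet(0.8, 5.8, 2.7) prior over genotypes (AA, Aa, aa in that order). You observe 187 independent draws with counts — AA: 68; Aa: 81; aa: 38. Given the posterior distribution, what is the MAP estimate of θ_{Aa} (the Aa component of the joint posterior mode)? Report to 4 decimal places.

0.4439

The Dirichlet prior is conjugate to the Multinomial likelihood: each posterior αⱼ = prior αⱼ + observed count nⱼ.
Posterior concentration: (68.8, 86.8, 40.7), total = 196.3.
Joint mode component: (α_{Aa}−1)/(Σα−K) = 85.8/193.3 = 0.4439.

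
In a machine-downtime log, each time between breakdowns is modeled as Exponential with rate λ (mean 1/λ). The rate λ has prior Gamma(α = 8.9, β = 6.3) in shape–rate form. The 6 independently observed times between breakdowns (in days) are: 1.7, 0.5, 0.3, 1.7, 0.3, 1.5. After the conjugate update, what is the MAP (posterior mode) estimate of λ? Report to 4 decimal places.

With a Gamma(shape α, rate β) prior on the exponential rate λ, the posterior after n observations with total T = Σxᵢ is Gamma(α+n, β+T).
Sum of observations T = 6.0 days; n = 6.
Posterior: Gamma(8.9+6, 6.3+6.0) = Gamma(14.9, 12.3).
Mode = (α−1)/β = 1.1301.

1.1301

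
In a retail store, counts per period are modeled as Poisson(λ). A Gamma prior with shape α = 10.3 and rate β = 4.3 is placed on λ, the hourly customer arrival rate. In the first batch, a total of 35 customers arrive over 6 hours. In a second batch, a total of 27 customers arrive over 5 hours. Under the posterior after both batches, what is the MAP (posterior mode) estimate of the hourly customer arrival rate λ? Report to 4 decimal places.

4.6601

With a Gamma(shape α, rate β) prior, the Poisson likelihood is conjugate: the posterior is Gamma(α + ΣXᵢ, β + n).
After batch 1: Gamma(α+S, β+n) = Gamma(10.3+35, 4.3+6) = Gamma(45.3, 10.3).
After batch 2: Gamma(α+S, β+n) = Gamma(45.3+27, 10.3+5) = Gamma(72.3, 15.3).
Mode of Gamma(α,β) for α≥1 is (α−1)/β = 71.3/15.3 = 4.6601.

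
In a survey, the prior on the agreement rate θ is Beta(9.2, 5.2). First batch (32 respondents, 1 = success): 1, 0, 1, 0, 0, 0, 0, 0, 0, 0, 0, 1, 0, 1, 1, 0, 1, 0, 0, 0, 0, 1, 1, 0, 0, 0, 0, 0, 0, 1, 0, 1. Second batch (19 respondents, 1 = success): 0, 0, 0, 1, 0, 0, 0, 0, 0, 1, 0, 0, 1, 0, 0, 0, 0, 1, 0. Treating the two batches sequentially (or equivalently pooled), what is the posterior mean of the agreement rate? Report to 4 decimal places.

The Beta prior is conjugate to a Binomial/Bernoulli likelihood; the update adds successes to α and failures to β.
After batch 1: Beta(9.2+10, 5.2+22) = Beta(19.2, 27.2).
After batch 2: Beta(19.2+4, 27.2+15) = Beta(23.2, 42.2).
Posterior mean = α/(α+β) = 23.2/65.4 = 0.3547.

0.3547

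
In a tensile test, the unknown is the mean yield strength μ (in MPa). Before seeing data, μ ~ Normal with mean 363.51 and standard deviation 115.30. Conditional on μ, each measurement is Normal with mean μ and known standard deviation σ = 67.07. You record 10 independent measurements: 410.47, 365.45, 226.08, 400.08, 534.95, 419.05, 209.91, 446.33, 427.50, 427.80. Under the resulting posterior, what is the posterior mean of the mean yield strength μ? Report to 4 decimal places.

For Normal data with known variance σ², a Normal(μ₀, σ₀²) prior on μ is conjugate. Posterior precision = 1/σ₀² + n/σ²; posterior mean is the precision-weighted average of μ₀ and x̄.
Σxᵢ = 410.47 + 365.45 + 226.08 + 400.08 + 534.95 + 419.05 + 209.91 + 446.33 + 427.50 + 427.80 = 3867.62, so n·x̄ = 3867.62.
σ₀² = 115.30² = 13294.09, σ² = 67.07² = 4498.3849; σ² + n·σ₀² = 4498.3849 + 10·13294.09 = 137439.2849.
Posterior mean = (μ₀/σ₀² + n·x̄/σ²)/(1/σ₀² + n/σ²) = (σ²·μ₀ + σ₀²·n·x̄)/(σ² + n·σ₀²) = (4498.3849·363.51 + 13294.09·3867.62)/137439.2849 = 53051696.260799/137439.2849 = 386.0010.

386.0010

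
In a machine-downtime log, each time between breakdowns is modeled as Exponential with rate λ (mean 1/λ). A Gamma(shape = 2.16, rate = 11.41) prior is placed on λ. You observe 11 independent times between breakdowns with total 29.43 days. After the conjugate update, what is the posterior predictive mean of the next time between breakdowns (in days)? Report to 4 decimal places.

With a Gamma(shape α, rate β) prior on the exponential rate λ, the posterior after n observations with total T = Σxᵢ is Gamma(α+n, β+T).
Posterior: Gamma(2.16+11, 11.41+29.43) = Gamma(13.16, 40.84).
The predictive distribution for the next observation is Lomax; its mean is β/(α−1) = 40.84/12.16 = 3.3586.

3.3586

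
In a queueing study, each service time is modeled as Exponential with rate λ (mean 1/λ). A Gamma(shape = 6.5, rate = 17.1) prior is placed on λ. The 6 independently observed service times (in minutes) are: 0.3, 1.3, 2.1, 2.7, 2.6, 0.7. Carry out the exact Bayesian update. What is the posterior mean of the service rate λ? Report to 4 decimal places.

With a Gamma(shape α, rate β) prior on the exponential rate λ, the posterior after n observations with total T = Σxᵢ is Gamma(α+n, β+T).
Sum of observations T = 9.7 minutes; n = 6.
Posterior: Gamma(6.5+6, 17.1+9.7) = Gamma(12.5, 26.8).
Posterior mean of λ = α/β = 12.5/26.8 = 0.4664.

0.4664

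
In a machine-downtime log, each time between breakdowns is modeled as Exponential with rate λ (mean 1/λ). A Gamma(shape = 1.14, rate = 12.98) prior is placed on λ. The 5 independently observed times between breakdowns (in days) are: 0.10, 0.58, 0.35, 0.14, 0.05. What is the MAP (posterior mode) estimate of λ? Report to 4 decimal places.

0.3620

With a Gamma(shape α, rate β) prior on the exponential rate λ, the posterior after n observations with total T = Σxᵢ is Gamma(α+n, β+T).
Sum of observations T = 1.22 days; n = 5.
Posterior: Gamma(1.14+5, 12.98+1.22) = Gamma(6.14, 14.20).
Mode = (α−1)/β = 0.3620.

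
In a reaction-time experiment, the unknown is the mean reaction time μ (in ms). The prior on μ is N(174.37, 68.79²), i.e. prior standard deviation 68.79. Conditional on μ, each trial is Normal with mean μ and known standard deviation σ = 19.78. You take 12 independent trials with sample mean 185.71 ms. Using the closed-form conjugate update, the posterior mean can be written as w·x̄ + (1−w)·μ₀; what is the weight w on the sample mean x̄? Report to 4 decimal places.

For Normal data with known variance σ², a Normal(μ₀, σ₀²) prior on μ is conjugate. Posterior precision = 1/σ₀² + n/σ²; posterior mean is the precision-weighted average of μ₀ and x̄.
σ₀² = 68.79² = 4732.0641, σ² = 19.78² = 391.2484. Prior precision 1/σ₀² = 1/4732.0641; data precision n/σ² = 12/391.2484.
w = (n/σ²)/(1/σ₀² + n/σ²) = n·σ₀²/(σ² + n·σ₀²) = 12·4732.0641/(391.2484 + 12·4732.0641) = 56784.7692/57176.0176 = 0.9932.

0.9932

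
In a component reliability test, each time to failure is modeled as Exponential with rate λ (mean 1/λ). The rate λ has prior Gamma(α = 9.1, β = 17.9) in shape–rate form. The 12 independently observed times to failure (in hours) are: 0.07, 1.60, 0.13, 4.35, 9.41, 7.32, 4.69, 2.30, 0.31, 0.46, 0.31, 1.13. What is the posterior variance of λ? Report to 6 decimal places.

0.008447

With a Gamma(shape α, rate β) prior on the exponential rate λ, the posterior after n observations with total T = Σxᵢ is Gamma(α+n, β+T).
Sum of observations T = 32.08 hours; n = 12.
Posterior: Gamma(9.1+12, 17.9+32.08) = Gamma(21.1, 49.98).
Var = α/β² = 0.008447.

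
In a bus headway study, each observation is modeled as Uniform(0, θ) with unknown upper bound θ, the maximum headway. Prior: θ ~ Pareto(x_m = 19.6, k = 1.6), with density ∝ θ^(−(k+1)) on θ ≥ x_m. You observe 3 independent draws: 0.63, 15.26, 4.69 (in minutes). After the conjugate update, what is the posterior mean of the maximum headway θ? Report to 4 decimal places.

A Pareto(scale x_m, shape k) prior on the upper bound θ of Uniform(0, θ) is conjugate: posterior is Pareto(max(x_m, max xᵢ), k + n).
Sample maximum = 15.26; prior scale x_m = 19.6 → posterior scale = max = 19.60.
Posterior shape = 1.6 + 3 = 4.6.
E[θ|data] = k·x_m/(k−1) = 4.6·19.60/3.6 = 25.0444.

25.0444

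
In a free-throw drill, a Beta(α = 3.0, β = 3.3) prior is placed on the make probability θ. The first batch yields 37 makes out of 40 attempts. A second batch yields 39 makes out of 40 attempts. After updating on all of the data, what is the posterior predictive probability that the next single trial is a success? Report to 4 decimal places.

The Beta prior is conjugate to a Binomial/Bernoulli likelihood; the update adds successes to α and failures to β.
After batch 1: Beta(3.0+37, 3.3+3) = Beta(40.0, 6.3).
After batch 2: Beta(40.0+39, 6.3+1) = Beta(79.0, 7.3).
For a single future Bernoulli trial, P(success | data) = α/(α+β) = 0.9154.

0.9154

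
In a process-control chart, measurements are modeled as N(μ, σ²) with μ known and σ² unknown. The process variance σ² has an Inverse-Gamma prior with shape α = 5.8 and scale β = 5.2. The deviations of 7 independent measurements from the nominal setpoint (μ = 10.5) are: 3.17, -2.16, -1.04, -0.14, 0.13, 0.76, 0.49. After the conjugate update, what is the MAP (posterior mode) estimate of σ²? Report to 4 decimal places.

1.3131

With known mean μ and an Inverse-Gamma(α, β) prior on σ², the Normal likelihood is conjugate: posterior is Inv-Gamma(α + n/2, β + Σ(xᵢ−μ)²/2).
Σ(xᵢ−μ)² = (3.17)² + (-2.16)² + (-1.04)² + (-0.14)² + (0.13)² + (0.76)² + (0.49)² = 16.6503.
Posterior: Inv-Gamma(5.8 + 7/2, 5.2 + 16.6503/2) = Inv-Gamma(9.30, 13.52515).
Mode = β/(α+1) = 13.52515/10.30 = 1.3131.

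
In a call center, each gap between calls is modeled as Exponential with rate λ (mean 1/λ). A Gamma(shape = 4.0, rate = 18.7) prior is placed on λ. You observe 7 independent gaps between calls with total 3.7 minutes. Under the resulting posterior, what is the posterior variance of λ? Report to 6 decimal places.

0.021923

With a Gamma(shape α, rate β) prior on the exponential rate λ, the posterior after n observations with total T = Σxᵢ is Gamma(α+n, β+T).
Posterior: Gamma(4.0+7, 18.7+3.7) = Gamma(11.0, 22.4).
Var = α/β² = 0.021923.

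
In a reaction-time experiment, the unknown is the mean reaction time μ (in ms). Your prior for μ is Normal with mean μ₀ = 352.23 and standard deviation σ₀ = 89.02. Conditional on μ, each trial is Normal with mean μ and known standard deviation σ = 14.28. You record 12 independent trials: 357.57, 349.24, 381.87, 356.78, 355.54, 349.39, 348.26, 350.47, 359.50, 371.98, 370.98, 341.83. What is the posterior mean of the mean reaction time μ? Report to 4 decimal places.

For Normal data with known variance σ², a Normal(μ₀, σ₀²) prior on μ is conjugate. Posterior precision = 1/σ₀² + n/σ²; posterior mean is the precision-weighted average of μ₀ and x̄.
Σxᵢ = 357.57 + 349.24 + 381.87 + 356.78 + 355.54 + 349.39 + 348.26 + 350.47 + 359.50 + 371.98 + 370.98 + 341.83 = 4293.41, so n·x̄ = 4293.41.
σ₀² = 89.02² = 7924.5604, σ² = 14.28² = 203.9184; σ² + n·σ₀² = 203.9184 + 12·7924.5604 = 95298.6432.
Posterior mean = (μ₀/σ₀² + n·x̄/σ²)/(1/σ₀² + n/σ²) = (σ²·μ₀ + σ₀²·n·x̄)/(σ² + n·σ₀²) = (203.9184·352.23 + 7924.5604·4293.41)/95298.6432 = 34095213.044996/95298.6432 = 357.7723.

357.7723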